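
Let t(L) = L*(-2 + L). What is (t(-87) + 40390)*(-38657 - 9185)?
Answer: -2302778986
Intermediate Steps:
(t(-87) + 40390)*(-38657 - 9185) = (-87*(-2 - 87) + 40390)*(-38657 - 9185) = (-87*(-89) + 40390)*(-47842) = (7743 + 40390)*(-47842) = 48133*(-47842) = -2302778986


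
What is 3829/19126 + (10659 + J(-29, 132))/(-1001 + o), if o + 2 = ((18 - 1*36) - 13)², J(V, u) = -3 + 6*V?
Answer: -33386319/133882 ≈ -249.37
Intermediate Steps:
o = 959 (o = -2 + ((18 - 1*36) - 13)² = -2 + ((18 - 36) - 13)² = -2 + (-18 - 13)² = -2 + (-31)² = -2 + 961 = 959)
3829/19126 + (10659 + J(-29, 132))/(-1001 + o) = 3829/19126 + (10659 + (-3 + 6*(-29)))/(-1001 + 959) = 3829*(1/19126) + (10659 + (-3 - 174))/(-42) = 3829/19126 + (10659 - 177)*(-1/42) = 3829/19126 + 10482*(-1/42) = 3829/19126 - 1747/7 = -33386319/133882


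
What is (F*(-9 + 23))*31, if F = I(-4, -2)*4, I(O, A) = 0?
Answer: 0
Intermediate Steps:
F = 0 (F = 0*4 = 0)
(F*(-9 + 23))*31 = (0*(-9 + 23))*31 = (0*14)*31 = 0*31 = 0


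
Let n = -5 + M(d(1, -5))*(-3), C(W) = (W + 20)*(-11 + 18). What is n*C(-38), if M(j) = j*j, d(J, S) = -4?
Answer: 6678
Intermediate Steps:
M(j) = j**2
C(W) = 140 + 7*W (C(W) = (20 + W)*7 = 140 + 7*W)
n = -53 (n = -5 + (-4)**2*(-3) = -5 + 16*(-3) = -5 - 48 = -53)
n*C(-38) = -53*(140 + 7*(-38)) = -53*(140 - 266) = -53*(-126) = 6678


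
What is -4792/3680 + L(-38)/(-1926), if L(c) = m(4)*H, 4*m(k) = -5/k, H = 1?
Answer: -4614121/3543840 ≈ -1.3020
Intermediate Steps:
m(k) = -5/(4*k) (m(k) = (-5/k)/4 = -5/(4*k))
L(c) = -5/16 (L(c) = -5/4/4*1 = -5/4*¼*1 = -5/16*1 = -5/16)
-4792/3680 + L(-38)/(-1926) = -4792/3680 - 5/16/(-1926) = -4792*1/3680 - 5/16*(-1/1926) = -599/460 + 5/30816 = -4614121/3543840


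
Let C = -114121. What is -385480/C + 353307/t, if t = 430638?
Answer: 68774028129/16381613066 ≈ 4.1982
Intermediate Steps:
-385480/C + 353307/t = -385480/(-114121) + 353307/430638 = -385480*(-1/114121) + 353307*(1/430638) = 385480/114121 + 117769/143546 = 68774028129/16381613066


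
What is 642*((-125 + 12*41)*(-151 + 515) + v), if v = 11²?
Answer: 85841178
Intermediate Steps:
v = 121
642*((-125 + 12*41)*(-151 + 515) + v) = 642*((-125 + 12*41)*(-151 + 515) + 121) = 642*((-125 + 492)*364 + 121) = 642*(367*364 + 121) = 642*(133588 + 121) = 642*133709 = 85841178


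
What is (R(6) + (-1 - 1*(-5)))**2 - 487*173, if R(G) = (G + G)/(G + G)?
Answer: -84226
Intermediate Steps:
R(G) = 1 (R(G) = (2*G)/((2*G)) = (2*G)*(1/(2*G)) = 1)
(R(6) + (-1 - 1*(-5)))**2 - 487*173 = (1 + (-1 - 1*(-5)))**2 - 487*173 = (1 + (-1 + 5))**2 - 84251 = (1 + 4)**2 - 84251 = 5**2 - 84251 = 25 - 84251 = -84226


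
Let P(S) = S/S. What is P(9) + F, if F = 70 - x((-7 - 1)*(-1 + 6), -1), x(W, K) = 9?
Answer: 62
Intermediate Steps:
P(S) = 1
F = 61 (F = 70 - 1*9 = 70 - 9 = 61)
P(9) + F = 1 + 61 = 62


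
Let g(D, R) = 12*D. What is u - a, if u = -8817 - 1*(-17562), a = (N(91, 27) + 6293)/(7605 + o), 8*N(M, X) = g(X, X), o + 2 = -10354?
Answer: 48127657/5502 ≈ 8747.3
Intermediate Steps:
o = -10356 (o = -2 - 10354 = -10356)
N(M, X) = 3*X/2 (N(M, X) = (12*X)/8 = 3*X/2)
a = -12667/5502 (a = ((3/2)*27 + 6293)/(7605 - 10356) = (81/2 + 6293)/(-2751) = (12667/2)*(-1/2751) = -12667/5502 ≈ -2.3023)
u = 8745 (u = -8817 + 17562 = 8745)
u - a = 8745 - 1*(-12667/5502) = 8745 + 12667/5502 = 48127657/5502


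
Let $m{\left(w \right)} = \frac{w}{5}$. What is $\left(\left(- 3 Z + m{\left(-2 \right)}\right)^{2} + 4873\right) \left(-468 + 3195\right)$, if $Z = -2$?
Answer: $\frac{334354743}{25} \approx 1.3374 \cdot 10^{7}$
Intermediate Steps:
$m{\left(w \right)} = \frac{w}{5}$ ($m{\left(w \right)} = w \frac{1}{5} = \frac{w}{5}$)
$\left(\left(- 3 Z + m{\left(-2 \right)}\right)^{2} + 4873\right) \left(-468 + 3195\right) = \left(\left(\left(-3\right) \left(-2\right) + \frac{1}{5} \left(-2\right)\right)^{2} + 4873\right) \left(-468 + 3195\right) = \left(\left(6 - \frac{2}{5}\right)^{2} + 4873\right) 2727 = \left(\left(\frac{28}{5}\right)^{2} + 4873\right) 2727 = \left(\frac{784}{25} + 4873\right) 2727 = \frac{122609}{25} \cdot 2727 = \frac{334354743}{25}$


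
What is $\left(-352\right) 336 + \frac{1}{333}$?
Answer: $- \frac{39384575}{333} \approx -1.1827 \cdot 10^{5}$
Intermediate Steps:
$\left(-352\right) 336 + \frac{1}{333} = -118272 + \frac{1}{333} = - \frac{39384575}{333}$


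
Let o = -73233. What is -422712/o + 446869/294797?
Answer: 169730083/23288963 ≈ 7.2880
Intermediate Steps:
-422712/o + 446869/294797 = -422712/(-73233) + 446869/294797 = -422712*(-1/73233) + 446869*(1/294797) = 456/79 + 446869/294797 = 169730083/23288963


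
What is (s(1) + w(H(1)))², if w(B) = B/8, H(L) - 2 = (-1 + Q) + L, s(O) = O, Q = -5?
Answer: 25/64 ≈ 0.39063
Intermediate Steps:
H(L) = -4 + L (H(L) = 2 + ((-1 - 5) + L) = 2 + (-6 + L) = -4 + L)
w(B) = B/8 (w(B) = B*(⅛) = B/8)
(s(1) + w(H(1)))² = (1 + (-4 + 1)/8)² = (1 + (⅛)*(-3))² = (1 - 3/8)² = (5/8)² = 25/64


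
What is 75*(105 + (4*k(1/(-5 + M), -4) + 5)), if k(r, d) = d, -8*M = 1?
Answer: 7050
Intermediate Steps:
M = -⅛ (M = -⅛*1 = -⅛ ≈ -0.12500)
75*(105 + (4*k(1/(-5 + M), -4) + 5)) = 75*(105 + (4*(-4) + 5)) = 75*(105 + (-16 + 5)) = 75*(105 - 11) = 75*94 = 7050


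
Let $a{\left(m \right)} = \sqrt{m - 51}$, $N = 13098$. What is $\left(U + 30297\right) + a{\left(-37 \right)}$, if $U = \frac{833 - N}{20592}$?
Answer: $\frac{56714869}{1872} + 2 i \sqrt{22} \approx 30296.0 + 9.3808 i$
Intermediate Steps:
$U = - \frac{1115}{1872}$ ($U = \frac{833 - 13098}{20592} = \left(833 - 13098\right) \frac{1}{20592} = \left(-12265\right) \frac{1}{20592} = - \frac{1115}{1872} \approx -0.59562$)
$a{\left(m \right)} = \sqrt{-51 + m}$
$\left(U + 30297\right) + a{\left(-37 \right)} = \left(- \frac{1115}{1872} + 30297\right) + \sqrt{-51 - 37} = \frac{56714869}{1872} + \sqrt{-88} = \frac{56714869}{1872} + 2 i \sqrt{22}$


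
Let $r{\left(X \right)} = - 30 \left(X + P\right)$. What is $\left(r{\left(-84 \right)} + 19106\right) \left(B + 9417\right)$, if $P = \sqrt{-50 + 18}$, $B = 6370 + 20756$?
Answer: $790278918 - 4385160 i \sqrt{2} \approx 7.9028 \cdot 10^{8} - 6.2016 \cdot 10^{6} i$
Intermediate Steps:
$B = 27126$
$P = 4 i \sqrt{2}$ ($P = \sqrt{-32} = 4 i \sqrt{2} \approx 5.6569 i$)
$r{\left(X \right)} = - 30 X - 120 i \sqrt{2}$ ($r{\left(X \right)} = - 30 \left(X + 4 i \sqrt{2}\right) = - 30 X - 120 i \sqrt{2}$)
$\left(r{\left(-84 \right)} + 19106\right) \left(B + 9417\right) = \left(\left(\left(-30\right) \left(-84\right) - 120 i \sqrt{2}\right) + 19106\right) \left(27126 + 9417\right) = \left(\left(2520 - 120 i \sqrt{2}\right) + 19106\right) 36543 = \left(21626 - 120 i \sqrt{2}\right) 36543 = 790278918 - 4385160 i \sqrt{2}$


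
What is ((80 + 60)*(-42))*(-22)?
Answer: 129360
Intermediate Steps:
((80 + 60)*(-42))*(-22) = (140*(-42))*(-22) = -5880*(-22) = 129360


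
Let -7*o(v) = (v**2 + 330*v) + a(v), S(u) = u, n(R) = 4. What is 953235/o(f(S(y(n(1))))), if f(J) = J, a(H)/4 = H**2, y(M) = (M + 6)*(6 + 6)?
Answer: -148281/2480 ≈ -59.791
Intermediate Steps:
y(M) = 72 + 12*M (y(M) = (6 + M)*12 = 72 + 12*M)
a(H) = 4*H**2
o(v) = -330*v/7 - 5*v**2/7 (o(v) = -((v**2 + 330*v) + 4*v**2)/7 = -(5*v**2 + 330*v)/7 = -330*v/7 - 5*v**2/7)
953235/o(f(S(y(n(1))))) = 953235/((5*(72 + 12*4)*(-66 - (72 + 12*4))/7)) = 953235/((5*(72 + 48)*(-66 - (72 + 48))/7)) = 953235/(((5/7)*120*(-66 - 1*120))) = 953235/(((5/7)*120*(-66 - 120))) = 953235/(((5/7)*120*(-186))) = 953235/(-111600/7) = 953235*(-7/111600) = -148281/2480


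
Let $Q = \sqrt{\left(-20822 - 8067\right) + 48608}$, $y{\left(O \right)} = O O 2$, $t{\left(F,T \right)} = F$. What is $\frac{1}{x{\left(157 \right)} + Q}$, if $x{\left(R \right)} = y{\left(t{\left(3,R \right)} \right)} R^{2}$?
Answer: $\frac{49298}{21872633045} - \frac{\sqrt{2191}}{65617899135} \approx 2.2532 \cdot 10^{-6}$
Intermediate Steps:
$y{\left(O \right)} = 2 O^{2}$ ($y{\left(O \right)} = O 2 O = 2 O^{2}$)
$x{\left(R \right)} = 18 R^{2}$ ($x{\left(R \right)} = 2 \cdot 3^{2} R^{2} = 2 \cdot 9 R^{2} = 18 R^{2}$)
$Q = 3 \sqrt{2191}$ ($Q = \sqrt{-28889 + 48608} = \sqrt{19719} = 3 \sqrt{2191} \approx 140.42$)
$\frac{1}{x{\left(157 \right)} + Q} = \frac{1}{18 \cdot 157^{2} + 3 \sqrt{2191}} = \frac{1}{18 \cdot 24649 + 3 \sqrt{2191}} = \frac{1}{443682 + 3 \sqrt{2191}}$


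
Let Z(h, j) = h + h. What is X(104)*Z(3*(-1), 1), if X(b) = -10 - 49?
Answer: 354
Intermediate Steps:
Z(h, j) = 2*h
X(b) = -59
X(104)*Z(3*(-1), 1) = -118*3*(-1) = -118*(-3) = -59*(-6) = 354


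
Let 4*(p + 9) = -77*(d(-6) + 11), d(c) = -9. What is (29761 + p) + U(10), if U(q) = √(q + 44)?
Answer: 59427/2 + 3*√6 ≈ 29721.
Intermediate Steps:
U(q) = √(44 + q)
p = -95/2 (p = -9 + (-77*(-9 + 11))/4 = -9 + (-77*2)/4 = -9 + (¼)*(-154) = -9 - 77/2 = -95/2 ≈ -47.500)
(29761 + p) + U(10) = (29761 - 95/2) + √(44 + 10) = 59427/2 + √54 = 59427/2 + 3*√6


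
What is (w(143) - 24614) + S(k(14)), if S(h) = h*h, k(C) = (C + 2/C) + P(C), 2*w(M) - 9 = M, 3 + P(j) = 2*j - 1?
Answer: -1131073/49 ≈ -23083.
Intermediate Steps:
P(j) = -4 + 2*j (P(j) = -3 + (2*j - 1) = -3 + (-1 + 2*j) = -4 + 2*j)
w(M) = 9/2 + M/2
k(C) = -4 + 2/C + 3*C (k(C) = (C + 2/C) + (-4 + 2*C) = -4 + 2/C + 3*C)
S(h) = h**2
(w(143) - 24614) + S(k(14)) = ((9/2 + (1/2)*143) - 24614) + (-4 + 2/14 + 3*14)**2 = ((9/2 + 143/2) - 24614) + (-4 + 2*(1/14) + 42)**2 = (76 - 24614) + (-4 + 1/7 + 42)**2 = -24538 + (267/7)**2 = -24538 + 71289/49 = -1131073/49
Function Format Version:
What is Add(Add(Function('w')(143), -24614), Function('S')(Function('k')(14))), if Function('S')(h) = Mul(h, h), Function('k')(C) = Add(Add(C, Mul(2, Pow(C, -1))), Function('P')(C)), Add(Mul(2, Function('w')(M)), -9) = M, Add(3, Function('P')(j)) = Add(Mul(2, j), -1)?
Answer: Rational(-1131073, 49) ≈ -23083.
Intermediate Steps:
Function('P')(j) = Add(-4, Mul(2, j)) (Function('P')(j) = Add(-3, Add(Mul(2, j), -1)) = Add(-3, Add(-1, Mul(2, j))) = Add(-4, Mul(2, j)))
Function('w')(M) = Add(Rational(9, 2), Mul(Rational(1, 2), M))
Function('k')(C) = Add(-4, Mul(2, Pow(C, -1)), Mul(3, C)) (Function('k')(C) = Add(Add(C, Mul(2, Pow(C, -1))), Add(-4, Mul(2, C))) = Add(-4, Mul(2, Pow(C, -1)), Mul(3, C)))
Function('S')(h) = Pow(h, 2)
Add(Add(Function('w')(143), -24614), Function('S')(Function('k')(14))) = Add(Add(Add(Rational(9, 2), Mul(Rational(1, 2), 143)), -24614), Pow(Add(-4, Mul(2, Pow(14, -1)), Mul(3, 14)), 2)) = Add(Add(Add(Rational(9, 2), Rational(143, 2)), -24614), Pow(Add(-4, Mul(2, Rational(1, 14)), 42), 2)) = Add(Add(76, -24614), Pow(Add(-4, Rational(1, 7), 42), 2)) = Add(-24538, Pow(Rational(267, 7), 2)) = Add(-24538, Rational(71289, 49)) = Rational(-1131073, 49)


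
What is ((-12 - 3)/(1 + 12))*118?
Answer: -1770/13 ≈ -136.15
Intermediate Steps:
((-12 - 3)/(1 + 12))*118 = -15/13*118 = -1770/13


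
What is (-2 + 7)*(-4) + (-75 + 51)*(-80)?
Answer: 1900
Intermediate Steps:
(-2 + 7)*(-4) + (-75 + 51)*(-80) = 5*(-4) - 24*(-80) = -20 + 1920 = 1900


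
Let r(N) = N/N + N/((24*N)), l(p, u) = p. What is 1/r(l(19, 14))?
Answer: 24/25 ≈ 0.96000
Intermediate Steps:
r(N) = 25/24 (r(N) = 1 + N*(1/(24*N)) = 1 + 1/24 = 25/24)
1/r(l(19, 14)) = 1/(25/24) = 24/25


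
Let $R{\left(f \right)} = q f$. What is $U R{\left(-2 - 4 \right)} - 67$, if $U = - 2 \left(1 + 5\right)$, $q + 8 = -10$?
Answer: $-1363$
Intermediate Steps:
$q = -18$ ($q = -8 - 10 = -18$)
$R{\left(f \right)} = - 18 f$
$U = -12$ ($U = \left(-2\right) 6 = -12$)
$U R{\left(-2 - 4 \right)} - 67 = - 12 \left(- 18 \left(-2 - 4\right)\right) - 67 = - 12 \left(\left(-18\right) \left(-6\right)\right) - 67 = \left(-12\right) 108 - 67 = -1296 - 67 = -1363$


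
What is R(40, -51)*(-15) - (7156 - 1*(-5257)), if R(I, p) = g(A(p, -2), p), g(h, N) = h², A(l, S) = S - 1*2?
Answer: -12653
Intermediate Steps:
A(l, S) = -2 + S (A(l, S) = S - 2 = -2 + S)
R(I, p) = 16 (R(I, p) = (-2 - 2)² = (-4)² = 16)
R(40, -51)*(-15) - (7156 - 1*(-5257)) = 16*(-15) - (7156 - 1*(-5257)) = -240 - (7156 + 5257) = -240 - 1*12413 = -240 - 12413 = -12653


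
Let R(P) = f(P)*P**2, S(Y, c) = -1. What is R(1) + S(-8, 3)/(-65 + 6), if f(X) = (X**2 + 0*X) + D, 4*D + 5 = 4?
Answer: 181/236 ≈ 0.76695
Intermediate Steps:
D = -1/4 (D = -5/4 + (1/4)*4 = -5/4 + 1 = -1/4 ≈ -0.25000)
f(X) = -1/4 + X**2 (f(X) = (X**2 + 0*X) - 1/4 = (X**2 + 0) - 1/4 = X**2 - 1/4 = -1/4 + X**2)
R(P) = P**2*(-1/4 + P**2) (R(P) = (-1/4 + P**2)*P**2 = P**2*(-1/4 + P**2))
R(1) + S(-8, 3)/(-65 + 6) = (1**4 - 1/4*1**2) - 1/(-65 + 6) = (1 - 1/4*1) - 1/(-59) = (1 - 1/4) - 1*(-1/59) = 3/4 + 1/59 = 181/236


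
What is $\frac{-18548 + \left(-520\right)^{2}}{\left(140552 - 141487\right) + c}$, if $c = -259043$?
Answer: $- \frac{125926}{129989} \approx -0.96874$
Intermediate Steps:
$\frac{-18548 + \left(-520\right)^{2}}{\left(140552 - 141487\right) + c} = \frac{-18548 + \left(-520\right)^{2}}{\left(140552 - 141487\right) - 259043} = \frac{-18548 + 270400}{-935 - 259043} = \frac{251852}{-259978} = 251852 \left(- \frac{1}{259978}\right) = - \frac{125926}{129989}$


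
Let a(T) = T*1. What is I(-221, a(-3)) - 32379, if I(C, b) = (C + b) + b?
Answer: -32606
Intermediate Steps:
a(T) = T
I(C, b) = C + 2*b
I(-221, a(-3)) - 32379 = (-221 + 2*(-3)) - 32379 = (-221 - 6) - 32379 = -227 - 32379 = -32606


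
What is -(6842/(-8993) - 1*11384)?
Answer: 102383154/8993 ≈ 11385.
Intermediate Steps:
-(6842/(-8993) - 1*11384) = -(6842*(-1/8993) - 11384) = -(-6842/8993 - 11384) = -1*(-102383154/8993) = 102383154/8993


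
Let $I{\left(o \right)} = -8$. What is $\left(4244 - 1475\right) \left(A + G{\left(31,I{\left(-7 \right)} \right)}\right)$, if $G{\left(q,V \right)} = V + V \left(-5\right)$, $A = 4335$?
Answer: $12092223$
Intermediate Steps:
$G{\left(q,V \right)} = - 4 V$ ($G{\left(q,V \right)} = V - 5 V = - 4 V$)
$\left(4244 - 1475\right) \left(A + G{\left(31,I{\left(-7 \right)} \right)}\right) = \left(4244 - 1475\right) \left(4335 - -32\right) = 2769 \left(4335 + 32\right) = 2769 \cdot 4367 = 12092223$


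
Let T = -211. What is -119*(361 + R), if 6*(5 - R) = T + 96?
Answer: -275009/6 ≈ -45835.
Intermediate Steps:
R = 145/6 (R = 5 - (-211 + 96)/6 = 5 - 1/6*(-115) = 5 + 115/6 = 145/6 ≈ 24.167)
-119*(361 + R) = -119*(361 + 145/6) = -119*2311/6 = -275009/6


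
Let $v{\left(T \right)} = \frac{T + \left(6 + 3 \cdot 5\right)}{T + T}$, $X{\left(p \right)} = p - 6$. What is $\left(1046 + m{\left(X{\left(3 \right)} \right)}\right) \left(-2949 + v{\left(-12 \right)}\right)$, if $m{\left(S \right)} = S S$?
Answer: $- \frac{24892725}{8} \approx -3.1116 \cdot 10^{6}$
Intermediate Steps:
$X{\left(p \right)} = -6 + p$ ($X{\left(p \right)} = p - 6 = -6 + p$)
$m{\left(S \right)} = S^{2}$
$v{\left(T \right)} = \frac{21 + T}{2 T}$ ($v{\left(T \right)} = \frac{T + \left(6 + 15\right)}{2 T} = \left(T + 21\right) \frac{1}{2 T} = \left(21 + T\right) \frac{1}{2 T} = \frac{21 + T}{2 T}$)
$\left(1046 + m{\left(X{\left(3 \right)} \right)}\right) \left(-2949 + v{\left(-12 \right)}\right) = \left(1046 + \left(-6 + 3\right)^{2}\right) \left(-2949 + \frac{21 - 12}{2 \left(-12\right)}\right) = \left(1046 + \left(-3\right)^{2}\right) \left(-2949 + \frac{1}{2} \left(- \frac{1}{12}\right) 9\right) = \left(1046 + 9\right) \left(-2949 - \frac{3}{8}\right) = 1055 \left(- \frac{23595}{8}\right) = - \frac{24892725}{8}$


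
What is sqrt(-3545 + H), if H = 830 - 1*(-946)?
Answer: I*sqrt(1769) ≈ 42.06*I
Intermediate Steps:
H = 1776 (H = 830 + 946 = 1776)
sqrt(-3545 + H) = sqrt(-3545 + 1776) = sqrt(-1769) = I*sqrt(1769)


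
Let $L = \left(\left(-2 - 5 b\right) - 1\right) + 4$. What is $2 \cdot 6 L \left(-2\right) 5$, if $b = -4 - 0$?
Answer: $-2520$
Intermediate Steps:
$b = -4$ ($b = -4 + 0 = -4$)
$L = 21$ ($L = \left(\left(-2 - -20\right) - 1\right) + 4 = \left(\left(-2 + 20\right) - 1\right) + 4 = \left(18 - 1\right) + 4 = 17 + 4 = 21$)
$2 \cdot 6 L \left(-2\right) 5 = 2 \cdot 6 \cdot 21 \left(-2\right) 5 = 2 \cdot 126 \left(-2\right) 5 = 2 \left(-252\right) 5 = \left(-504\right) 5 = -2520$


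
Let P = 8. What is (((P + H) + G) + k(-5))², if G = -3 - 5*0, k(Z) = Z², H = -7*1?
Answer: 529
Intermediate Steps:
H = -7
G = -3 (G = -3 + 0 = -3)
(((P + H) + G) + k(-5))² = (((8 - 7) - 3) + (-5)²)² = ((1 - 3) + 25)² = (-2 + 25)² = 23² = 529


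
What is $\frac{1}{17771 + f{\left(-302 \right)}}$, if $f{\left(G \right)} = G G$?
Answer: $\frac{1}{108975} \approx 9.1764 \cdot 10^{-6}$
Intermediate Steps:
$f{\left(G \right)} = G^{2}$
$\frac{1}{17771 + f{\left(-302 \right)}} = \frac{1}{17771 + \left(-302\right)^{2}} = \frac{1}{17771 + 91204} = \frac{1}{108975}$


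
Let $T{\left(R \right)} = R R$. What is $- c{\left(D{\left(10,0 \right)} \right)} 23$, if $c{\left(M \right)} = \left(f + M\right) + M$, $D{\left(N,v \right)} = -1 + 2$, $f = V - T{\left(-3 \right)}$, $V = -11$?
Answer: $414$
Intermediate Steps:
$T{\left(R \right)} = R^{2}$
$f = -20$ ($f = -11 - \left(-3\right)^{2} = -11 - 9 = -20$)
$D{\left(N,v \right)} = 1$
$c{\left(M \right)} = -20 + 2 M$ ($c{\left(M \right)} = \left(-20 + M\right) + M = -20 + 2 M$)
$- c{\left(D{\left(10,0 \right)} \right)} 23 = - \left(-20 + 2 \cdot 1\right) 23 = - \left(-20 + 2\right) 23 = - \left(-18\right) 23 = \left(-1\right) \left(-414\right) = 414$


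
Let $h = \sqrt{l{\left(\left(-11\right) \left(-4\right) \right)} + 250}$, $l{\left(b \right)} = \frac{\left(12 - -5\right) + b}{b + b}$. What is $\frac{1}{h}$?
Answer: $\frac{2 \sqrt{485342}}{22061} \approx 0.063158$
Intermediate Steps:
$l{\left(b \right)} = \frac{17 + b}{2 b}$ ($l{\left(b \right)} = \frac{\left(12 + 5\right) + b}{2 b} = \left(17 + b\right) \frac{1}{2 b} = \frac{17 + b}{2 b}$)
$h = \frac{\sqrt{485342}}{44}$ ($h = \sqrt{\frac{17 - -44}{2 \left(\left(-11\right) \left(-4\right)\right)} + 250} = \sqrt{\frac{17 + 44}{2 \cdot 44} + 250} = \sqrt{\frac{1}{2} \cdot \frac{1}{44} \cdot 61 + 250} = \sqrt{\frac{61}{88} + 250} = \sqrt{\frac{22061}{88}} = \frac{\sqrt{485342}}{44} \approx 15.833$)
$\frac{1}{h} = \frac{1}{\frac{1}{44} \sqrt{485342}} = \frac{2 \sqrt{485342}}{22061}$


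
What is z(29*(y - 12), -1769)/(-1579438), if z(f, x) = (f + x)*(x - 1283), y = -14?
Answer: -550014/112817 ≈ -4.8753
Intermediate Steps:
z(f, x) = (-1283 + x)*(f + x) (z(f, x) = (f + x)*(-1283 + x) = (-1283 + x)*(f + x))
z(29*(y - 12), -1769)/(-1579438) = ((-1769)² - 37207*(-14 - 12) - 1283*(-1769) + (29*(-14 - 12))*(-1769))/(-1579438) = (3129361 - 37207*(-26) + 2269627 + (29*(-26))*(-1769))*(-1/1579438) = (3129361 - 1283*(-754) + 2269627 - 754*(-1769))*(-1/1579438) = (3129361 + 967382 + 2269627 + 1333826)*(-1/1579438) = 7700196*(-1/1579438) = -550014/112817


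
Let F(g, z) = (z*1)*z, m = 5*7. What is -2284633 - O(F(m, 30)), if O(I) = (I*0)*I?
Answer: -2284633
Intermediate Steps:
m = 35
F(g, z) = z**2 (F(g, z) = z*z = z**2)
O(I) = 0 (O(I) = 0*I = 0)
-2284633 - O(F(m, 30)) = -2284633 - 1*0 = -2284633 + 0 = -2284633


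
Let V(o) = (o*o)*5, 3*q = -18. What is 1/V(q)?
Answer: 1/180 ≈ 0.0055556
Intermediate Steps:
q = -6 (q = (⅓)*(-18) = -6)
V(o) = 5*o² (V(o) = o²*5 = 5*o²)
1/V(q) = 1/(5*(-6)²) = 1/(5*36) = 1/180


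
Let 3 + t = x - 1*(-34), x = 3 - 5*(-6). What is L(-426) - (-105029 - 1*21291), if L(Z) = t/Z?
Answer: 26906128/213 ≈ 1.2632e+5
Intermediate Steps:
x = 33 (x = 3 + 30 = 33)
t = 64 (t = -3 + (33 - 1*(-34)) = -3 + (33 + 34) = -3 + 67 = 64)
L(Z) = 64/Z
L(-426) - (-105029 - 1*21291) = 64/(-426) - (-105029 - 1*21291) = 64*(-1/426) - (-105029 - 21291) = -32/213 - 1*(-126320) = -32/213 + 126320 = 26906128/213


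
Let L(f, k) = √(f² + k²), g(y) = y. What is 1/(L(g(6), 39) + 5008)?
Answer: 5008/25078507 - 3*√173/25078507 ≈ 0.00019812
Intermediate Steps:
1/(L(g(6), 39) + 5008) = 1/(√(6² + 39²) + 5008) = 1/(√(36 + 1521) + 5008) = 1/(√1557 + 5008) = 1/(3*√173 + 5008) = 1/(5008 + 3*√173)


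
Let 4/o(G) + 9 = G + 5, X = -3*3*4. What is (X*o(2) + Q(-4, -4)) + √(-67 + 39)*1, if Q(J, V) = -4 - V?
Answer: 72 + 2*I*√7 ≈ 72.0 + 5.2915*I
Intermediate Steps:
X = -36 (X = -9*4 = -36)
o(G) = 4/(-4 + G) (o(G) = 4/(-9 + (G + 5)) = 4/(-9 + (5 + G)) = 4/(-4 + G))
(X*o(2) + Q(-4, -4)) + √(-67 + 39)*1 = (-144/(-4 + 2) + (-4 - 1*(-4))) + √(-67 + 39)*1 = (-144/(-2) + (-4 + 4)) + √(-28)*1 = (-144*(-1)/2 + 0) + (2*I*√7)*1 = (-36*(-2) + 0) + 2*I*√7 = (72 + 0) + 2*I*√7 = 72 + 2*I*√7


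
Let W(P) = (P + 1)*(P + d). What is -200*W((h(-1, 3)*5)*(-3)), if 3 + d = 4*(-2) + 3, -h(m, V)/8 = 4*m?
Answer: -46750400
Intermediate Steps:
h(m, V) = -32*m
d = -8 (d = -3 + (4*(-2) + 3) = -3 + (-8 + 3) = -3 - 5 = -8)
W(P) = (1 + P)*(-8 + P) (W(P) = (P + 1)*(P - 8) = (1 + P)*(-8 + P))
-200*W((h(-1, 3)*5)*(-3)) = -200*(-8 + ((-32*(-1)*5)*(-3))**2 - 7*-32*(-1)*5*(-3)) = -200*(-8 + ((32*5)*(-3))**2 - 7*32*5*(-3)) = -200*(-8 + (160*(-3))**2 - 1120*(-3)) = -200*(-8 + (-480)**2 - 7*(-480)) = -200*(-8 + 230400 + 3360) = -200*233752 = -46750400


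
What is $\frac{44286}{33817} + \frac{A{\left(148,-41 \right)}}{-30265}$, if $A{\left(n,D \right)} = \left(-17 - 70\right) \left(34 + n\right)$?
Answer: $\frac{1875774168}{1023471505} \approx 1.8328$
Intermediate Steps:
$A{\left(n,D \right)} = -2958 - 87 n$ ($A{\left(n,D \right)} = - 87 \left(34 + n\right) = -2958 - 87 n$)
$\frac{44286}{33817} + \frac{A{\left(148,-41 \right)}}{-30265} = \frac{44286}{33817} + \frac{-2958 - 12876}{-30265} = 44286 \cdot \frac{1}{33817} + \left(-2958 - 12876\right) \left(- \frac{1}{30265}\right) = \frac{44286}{33817} - - \frac{15834}{30265} = \frac{44286}{33817} + \frac{15834}{30265} = \frac{1875774168}{1023471505}$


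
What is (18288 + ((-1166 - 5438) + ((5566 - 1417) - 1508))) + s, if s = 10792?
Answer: 25117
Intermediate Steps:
(18288 + ((-1166 - 5438) + ((5566 - 1417) - 1508))) + s = (18288 + ((-1166 - 5438) + ((5566 - 1417) - 1508))) + 10792 = (18288 + (-6604 + (4149 - 1508))) + 10792 = (18288 + (-6604 + 2641)) + 10792 = (18288 - 3963) + 10792 = 14325 + 10792 = 25117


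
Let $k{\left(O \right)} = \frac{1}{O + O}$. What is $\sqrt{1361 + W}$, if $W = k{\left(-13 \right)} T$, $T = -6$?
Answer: $\frac{4 \sqrt{14378}}{13} \approx 36.895$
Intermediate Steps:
$k{\left(O \right)} = \frac{1}{2 O}$
$W = \frac{3}{13}$ ($W = \frac{1}{2 \left(-13\right)} \left(-6\right) = \frac{1}{2} \left(- \frac{1}{13}\right) \left(-6\right) = \left(- \frac{1}{26}\right) \left(-6\right) = \frac{3}{13} \approx 0.23077$)
$\sqrt{1361 + W} = \sqrt{1361 + \frac{3}{13}} = \sqrt{\frac{17696}{13}} = \frac{4 \sqrt{14378}}{13}$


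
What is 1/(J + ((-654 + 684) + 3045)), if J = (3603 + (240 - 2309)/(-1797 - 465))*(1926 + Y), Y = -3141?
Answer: -754/3299263725 ≈ -2.2854e-7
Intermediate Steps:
J = -3301582275/754 (J = (3603 + (240 - 2309)/(-1797 - 465))*(1926 - 3141) = (3603 - 2069/(-2262))*(-1215) = (3603 - 2069*(-1/2262))*(-1215) = (3603 + 2069/2262)*(-1215) = (8152055/2262)*(-1215) = -3301582275/754 ≈ -4.3788e+6)
1/(J + ((-654 + 684) + 3045)) = 1/(-3301582275/754 + ((-654 + 684) + 3045)) = 1/(-3301582275/754 + (30 + 3045)) = 1/(-3301582275/754 + 3075) = 1/(-3299263725/754) = -754/3299263725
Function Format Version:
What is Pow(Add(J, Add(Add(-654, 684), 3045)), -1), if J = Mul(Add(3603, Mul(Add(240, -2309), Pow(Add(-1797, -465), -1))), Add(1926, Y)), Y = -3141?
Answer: Rational(-754, 3299263725) ≈ -2.2854e-7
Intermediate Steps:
J = Rational(-3301582275, 754) (J = Mul(Add(3603, Mul(Add(240, -2309), Pow(Add(-1797, -465), -1))), Add(1926, -3141)) = Mul(Add(3603, Mul(-2069, Pow(-2262, -1))), -1215) = Mul(Add(3603, Mul(-2069, Rational(-1, 2262))), -1215) = Mul(Add(3603, Rational(2069, 2262)), -1215) = Mul(Rational(8152055, 2262), -1215) = Rational(-3301582275, 754) ≈ -4.3788e+6)
Pow(Add(J, Add(Add(-654, 684), 3045)), -1) = Pow(Add(Rational(-3301582275, 754), Add(Add(-654, 684), 3045)), -1) = Pow(Add(Rational(-3301582275, 754), Add(30, 3045)), -1) = Pow(Add(Rational(-3301582275, 754), 3075), -1) = Pow(Rational(-3299263725, 754), -1) = Rational(-754, 3299263725)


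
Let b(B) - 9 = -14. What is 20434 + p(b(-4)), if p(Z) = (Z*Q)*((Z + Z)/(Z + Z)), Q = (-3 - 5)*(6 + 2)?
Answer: 20754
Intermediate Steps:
b(B) = -5 (b(B) = 9 - 14 = -5)
Q = -64 (Q = -8*8 = -64)
p(Z) = -64*Z (p(Z) = (Z*(-64))*((Z + Z)/(Z + Z)) = (-64*Z)*((2*Z)/((2*Z))) = (-64*Z)*((2*Z)*(1/(2*Z))) = -64*Z*1 = -64*Z)
20434 + p(b(-4)) = 20434 - 64*(-5) = 20434 + 320 = 20754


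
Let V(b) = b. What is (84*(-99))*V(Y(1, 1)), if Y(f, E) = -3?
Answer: 24948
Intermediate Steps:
(84*(-99))*V(Y(1, 1)) = (84*(-99))*(-3) = -8316*(-3) = 24948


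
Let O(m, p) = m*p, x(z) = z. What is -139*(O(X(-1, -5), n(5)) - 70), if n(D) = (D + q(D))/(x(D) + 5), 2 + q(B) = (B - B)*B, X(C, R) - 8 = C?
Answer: 94381/10 ≈ 9438.1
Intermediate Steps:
X(C, R) = 8 + C
q(B) = -2 (q(B) = -2 + (B - B)*B = -2 + 0*B = -2 + 0 = -2)
n(D) = (-2 + D)/(5 + D) (n(D) = (D - 2)/(D + 5) = (-2 + D)/(5 + D))
-139*(O(X(-1, -5), n(5)) - 70) = -139*((8 - 1)*((-2 + 5)/(5 + 5)) - 70) = -139*(7*(3/10) - 70) = -139*(21/10 - 70) = -139*(-679/10) = 94381/10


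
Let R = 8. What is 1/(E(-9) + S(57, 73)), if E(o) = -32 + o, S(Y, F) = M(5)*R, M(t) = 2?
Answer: -1/25 ≈ -0.040000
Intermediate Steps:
S(Y, F) = 16 (S(Y, F) = 2*8 = 16)
1/(E(-9) + S(57, 73)) = 1/((-32 - 9) + 16) = 1/(-41 + 16) = 1/(-25) = -1/25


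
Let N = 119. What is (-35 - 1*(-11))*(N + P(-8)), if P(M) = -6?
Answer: -2712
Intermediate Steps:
(-35 - 1*(-11))*(N + P(-8)) = (-35 - 1*(-11))*(119 - 6) = (-35 + 11)*113 = -24*113 = -2712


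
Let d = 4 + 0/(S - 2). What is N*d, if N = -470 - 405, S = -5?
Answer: -3500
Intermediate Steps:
N = -875
d = 4 (d = 4 + 0/(-5 - 2) = 4 + 0/(-7) = 4 + 0*(-1/7) = 4 + 0 = 4)
N*d = -875*4 = -3500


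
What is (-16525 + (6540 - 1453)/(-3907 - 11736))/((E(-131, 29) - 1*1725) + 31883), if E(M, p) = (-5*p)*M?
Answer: -258505662/768900379 ≈ -0.33620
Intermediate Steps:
E(M, p) = -5*M*p
(-16525 + (6540 - 1453)/(-3907 - 11736))/((E(-131, 29) - 1*1725) + 31883) = (-16525 + (6540 - 1453)/(-3907 - 11736))/((-5*(-131)*29 - 1*1725) + 31883) = (-16525 + 5087/(-15643))/((18995 - 1725) + 31883) = (-16525 + 5087*(-1/15643))/(17270 + 31883) = (-16525 - 5087/15643)/49153 = -258505662/15643*1/49153 = -258505662/768900379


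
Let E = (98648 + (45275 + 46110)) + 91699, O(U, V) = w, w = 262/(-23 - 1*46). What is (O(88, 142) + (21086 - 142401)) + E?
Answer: 11068511/69 ≈ 1.6041e+5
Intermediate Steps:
w = -262/69 (w = 262/(-23 - 46) = 262/(-69) = 262*(-1/69) = -262/69 ≈ -3.7971)
O(U, V) = -262/69
E = 281732 (E = (98648 + 91385) + 91699 = 190033 + 91699 = 281732)
(O(88, 142) + (21086 - 142401)) + E = (-262/69 + (21086 - 142401)) + 281732 = (-262/69 - 121315) + 281732 = -8370997/69 + 281732 = 11068511/69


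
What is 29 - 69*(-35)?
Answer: 2444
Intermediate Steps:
29 - 69*(-35) = 29 + 2415 = 2444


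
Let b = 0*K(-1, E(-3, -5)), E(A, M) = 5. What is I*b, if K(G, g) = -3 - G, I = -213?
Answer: 0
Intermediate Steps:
b = 0 (b = 0*(-3 - 1*(-1)) = 0*(-3 + 1) = 0*(-2) = 0)
I*b = -213*0 = 0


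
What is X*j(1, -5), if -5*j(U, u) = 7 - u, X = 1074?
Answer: -12888/5 ≈ -2577.6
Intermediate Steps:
j(U, u) = -7/5 + u/5 (j(U, u) = -(7 - u)/5 = -7/5 + u/5)
X*j(1, -5) = 1074*(-7/5 + (⅕)*(-5)) = 1074*(-7/5 - 1) = 1074*(-12/5) = -12888/5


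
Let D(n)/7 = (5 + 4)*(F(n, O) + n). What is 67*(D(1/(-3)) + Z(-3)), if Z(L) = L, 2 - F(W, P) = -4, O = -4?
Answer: 23718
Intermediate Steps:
F(W, P) = 6 (F(W, P) = 2 - 1*(-4) = 2 + 4 = 6)
D(n) = 378 + 63*n (D(n) = 7*((5 + 4)*(6 + n)) = 7*(9*(6 + n)) = 7*(54 + 9*n) = 378 + 63*n)
67*(D(1/(-3)) + Z(-3)) = 67*((378 + 63/(-3)) - 3) = 67*((378 + 63*(-1/3)) - 3) = 67*((378 - 21) - 3) = 67*(357 - 3) = 67*354 = 23718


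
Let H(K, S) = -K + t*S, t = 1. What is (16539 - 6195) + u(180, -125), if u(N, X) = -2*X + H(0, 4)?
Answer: 10598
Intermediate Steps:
H(K, S) = S - K (H(K, S) = -K + 1*S = -K + S = S - K)
u(N, X) = 4 - 2*X (u(N, X) = -2*X + (4 - 1*0) = -2*X + (4 + 0) = -2*X + 4 = 4 - 2*X)
(16539 - 6195) + u(180, -125) = (16539 - 6195) + (4 - 2*(-125)) = 10344 + (4 + 250) = 10344 + 254 = 10598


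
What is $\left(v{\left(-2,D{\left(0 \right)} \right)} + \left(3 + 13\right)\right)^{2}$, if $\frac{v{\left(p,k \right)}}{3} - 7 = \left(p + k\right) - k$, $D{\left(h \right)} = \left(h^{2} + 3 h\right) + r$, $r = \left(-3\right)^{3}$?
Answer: $961$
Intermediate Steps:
$r = -27$
$D{\left(h \right)} = -27 + h^{2} + 3 h$ ($D{\left(h \right)} = \left(h^{2} + 3 h\right) - 27 = -27 + h^{2} + 3 h$)
$v{\left(p,k \right)} = 21 + 3 p$ ($v{\left(p,k \right)} = 21 + 3 \left(\left(p + k\right) - k\right) = 21 + 3 \left(\left(k + p\right) - k\right) = 21 + 3 p$)
$\left(v{\left(-2,D{\left(0 \right)} \right)} + \left(3 + 13\right)\right)^{2} = \left(\left(21 + 3 \left(-2\right)\right) + \left(3 + 13\right)\right)^{2} = \left(\left(21 - 6\right) + 16\right)^{2} = \left(15 + 16\right)^{2} = 31^{2} = 961$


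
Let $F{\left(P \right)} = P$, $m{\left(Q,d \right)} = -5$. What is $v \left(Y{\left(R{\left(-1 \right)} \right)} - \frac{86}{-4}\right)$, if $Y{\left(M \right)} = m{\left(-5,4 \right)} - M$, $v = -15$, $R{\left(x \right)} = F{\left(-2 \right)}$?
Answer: $- \frac{555}{2} \approx -277.5$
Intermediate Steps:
$R{\left(x \right)} = -2$
$Y{\left(M \right)} = -5 - M$
$v \left(Y{\left(R{\left(-1 \right)} \right)} - \frac{86}{-4}\right) = - 15 \left(\left(-5 - -2\right) - \frac{86}{-4}\right) = - 15 \left(\left(-5 + 2\right) - - \frac{43}{2}\right) = - 15 \left(-3 + \frac{43}{2}\right) = \left(-15\right) \frac{37}{2} = - \frac{555}{2}$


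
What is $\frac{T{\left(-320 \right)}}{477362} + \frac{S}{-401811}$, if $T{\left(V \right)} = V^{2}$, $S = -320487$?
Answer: $\frac{32355626949}{31968217097} \approx 1.0121$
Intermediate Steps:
$\frac{T{\left(-320 \right)}}{477362} + \frac{S}{-401811} = \frac{\left(-320\right)^{2}}{477362} - \frac{320487}{-401811} = 102400 \cdot \frac{1}{477362} - - \frac{106829}{133937} = \frac{51200}{238681} + \frac{106829}{133937} = \frac{32355626949}{31968217097}$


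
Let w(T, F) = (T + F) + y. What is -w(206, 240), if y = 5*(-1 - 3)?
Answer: -426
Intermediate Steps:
y = -20 (y = 5*(-4) = -20)
w(T, F) = -20 + F + T (w(T, F) = (T + F) - 20 = (F + T) - 20 = -20 + F + T)
-w(206, 240) = -(-20 + 240 + 206) = -1*426 = -426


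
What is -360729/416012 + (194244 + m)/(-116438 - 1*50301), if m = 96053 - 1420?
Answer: -180323891255/69365424868 ≈ -2.5996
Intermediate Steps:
m = 94633
-360729/416012 + (194244 + m)/(-116438 - 1*50301) = -360729/416012 + (194244 + 94633)/(-116438 - 1*50301) = -360729*1/416012 + 288877/(-116438 - 50301) = -360729/416012 + 288877/(-166739) = -360729/416012 + 288877*(-1/166739) = -360729/416012 - 288877/166739 = -180323891255/69365424868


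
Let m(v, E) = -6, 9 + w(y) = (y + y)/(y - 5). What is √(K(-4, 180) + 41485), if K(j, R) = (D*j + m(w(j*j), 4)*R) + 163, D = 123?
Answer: 2*√10019 ≈ 200.19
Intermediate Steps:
w(y) = -9 + 2*y/(-5 + y) (w(y) = -9 + (y + y)/(y - 5) = -9 + (2*y)/(-5 + y) = -9 + 2*y/(-5 + y))
K(j, R) = 163 - 6*R + 123*j (K(j, R) = (123*j - 6*R) + 163 = (-6*R + 123*j) + 163 = 163 - 6*R + 123*j)
√(K(-4, 180) + 41485) = √((163 - 6*180 + 123*(-4)) + 41485) = √((163 - 1080 - 492) + 41485) = √(-1409 + 41485) = √40076 = 2*√10019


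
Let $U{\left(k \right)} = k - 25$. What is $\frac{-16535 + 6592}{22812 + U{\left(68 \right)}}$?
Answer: $- \frac{9943}{22855} \approx -0.43505$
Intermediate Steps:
$U{\left(k \right)} = -25 + k$ ($U{\left(k \right)} = k - 25 = -25 + k$)
$\frac{-16535 + 6592}{22812 + U{\left(68 \right)}} = \frac{-16535 + 6592}{22812 + \left(-25 + 68\right)} = - \frac{9943}{22812 + 43} = - \frac{9943}{22855}$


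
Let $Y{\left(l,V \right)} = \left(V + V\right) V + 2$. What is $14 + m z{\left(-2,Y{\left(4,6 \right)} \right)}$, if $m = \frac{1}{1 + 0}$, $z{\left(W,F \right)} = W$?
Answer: $12$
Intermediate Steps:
$Y{\left(l,V \right)} = 2 + 2 V^{2}$ ($Y{\left(l,V \right)} = 2 V V + 2 = 2 V^{2} + 2 = 2 + 2 V^{2}$)
$m = 1$ ($m = 1^{-1} = 1$)
$14 + m z{\left(-2,Y{\left(4,6 \right)} \right)} = 14 + 1 \left(-2\right) = 14 - 2 = 12$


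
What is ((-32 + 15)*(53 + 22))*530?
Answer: -675750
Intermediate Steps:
((-32 + 15)*(53 + 22))*530 = -17*75*530 = -1275*530 = -675750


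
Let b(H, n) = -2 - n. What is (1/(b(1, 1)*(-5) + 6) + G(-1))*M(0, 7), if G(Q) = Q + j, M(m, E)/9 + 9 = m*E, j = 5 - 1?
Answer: -1728/7 ≈ -246.86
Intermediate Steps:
j = 4
M(m, E) = -81 + 9*E*m (M(m, E) = -81 + 9*(m*E) = -81 + 9*(E*m) = -81 + 9*E*m)
G(Q) = 4 + Q (G(Q) = Q + 4 = 4 + Q)
(1/(b(1, 1)*(-5) + 6) + G(-1))*M(0, 7) = (1/((-2 - 1*1)*(-5) + 6) + (4 - 1))*(-81 + 9*7*0) = (1/((-2 - 1)*(-5) + 6) + 3)*(-81 + 0) = (1/(-3*(-5) + 6) + 3)*(-81) = (1/(15 + 6) + 3)*(-81) = (1/21 + 3)*(-81) = (64/21)*(-81) = -1728/7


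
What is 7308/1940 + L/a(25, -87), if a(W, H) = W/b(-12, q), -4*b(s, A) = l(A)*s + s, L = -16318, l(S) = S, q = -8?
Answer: 33248901/2425 ≈ 13711.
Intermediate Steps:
b(s, A) = -s/4 - A*s/4 (b(s, A) = -(A*s + s)/4 = -(s + A*s)/4 = -s/4 - A*s/4)
a(W, H) = -W/21 (a(W, H) = W/((-¼*(-12)*(1 - 8))) = W/((-¼*(-12)*(-7))) = W/(-21) = W*(-1/21) = -W/21)
7308/1940 + L/a(25, -87) = 7308/1940 - 16318/((-1/21*25)) = 7308*(1/1940) - 16318/(-25/21) = 1827/485 - 16318*(-21/25) = 1827/485 + 342678/25 = 33248901/2425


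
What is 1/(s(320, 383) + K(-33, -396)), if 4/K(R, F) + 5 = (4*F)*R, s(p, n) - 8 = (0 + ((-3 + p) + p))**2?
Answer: 52267/21208746463 ≈ 2.4644e-6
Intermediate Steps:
s(p, n) = 8 + (-3 + 2*p)**2 (s(p, n) = 8 + (0 + ((-3 + p) + p))**2 = 8 + (0 + (-3 + 2*p))**2 = 8 + (-3 + 2*p)**2)
K(R, F) = 4/(-5 + 4*F*R) (K(R, F) = 4/(-5 + (4*F)*R) = 4/(-5 + 4*F*R))
1/(s(320, 383) + K(-33, -396)) = 1/((8 + (-3 + 2*320)**2) + 4/(-5 + 4*(-396)*(-33))) = 1/((8 + (-3 + 640)**2) + 4/(-5 + 52272)) = 1/((8 + 637**2) + 4/52267) = 1/((8 + 405769) + 4*(1/52267)) = 1/(405777 + 4/52267) = 1/(21208746463/52267) = 52267/21208746463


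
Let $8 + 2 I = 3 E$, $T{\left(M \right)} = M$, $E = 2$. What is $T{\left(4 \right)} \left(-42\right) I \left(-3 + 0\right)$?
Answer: $-504$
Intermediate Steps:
$I = -1$ ($I = -4 + \frac{3 \cdot 2}{2} = -4 + \frac{1}{2} \cdot 6 = -4 + 3 = -1$)
$T{\left(4 \right)} \left(-42\right) I \left(-3 + 0\right) = 4 \left(-42\right) \left(- (-3 + 0)\right) = - 168 \left(\left(-1\right) \left(-3\right)\right) = \left(-168\right) 3 = -504$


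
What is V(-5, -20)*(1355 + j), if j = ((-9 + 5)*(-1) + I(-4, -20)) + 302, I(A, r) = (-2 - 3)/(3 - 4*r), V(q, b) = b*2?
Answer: -5514320/83 ≈ -66438.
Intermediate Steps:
V(q, b) = 2*b
I(A, r) = -5/(3 - 4*r)
j = 25393/83 (j = ((-9 + 5)*(-1) + 5/(-3 + 4*(-20))) + 302 = (-4*(-1) + 5/(-3 - 80)) + 302 = (4 + 5/(-83)) + 302 = (4 + 5*(-1/83)) + 302 = (4 - 5/83) + 302 = 327/83 + 302 = 25393/83 ≈ 305.94)
V(-5, -20)*(1355 + j) = (2*(-20))*(1355 + 25393/83) = -40*137858/83 = -5514320/83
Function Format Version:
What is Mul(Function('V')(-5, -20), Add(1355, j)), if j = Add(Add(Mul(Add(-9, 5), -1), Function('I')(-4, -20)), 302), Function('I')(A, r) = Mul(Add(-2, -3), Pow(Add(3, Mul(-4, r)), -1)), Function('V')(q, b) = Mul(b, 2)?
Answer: Rational(-5514320, 83) ≈ -66438.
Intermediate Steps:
Function('V')(q, b) = Mul(2, b)
Function('I')(A, r) = Mul(-5, Pow(Add(3, Mul(-4, r)), -1))
j = Rational(25393, 83) (j = Add(Add(Mul(Add(-9, 5), -1), Mul(5, Pow(Add(-3, Mul(4, -20)), -1))), 302) = Add(Add(Mul(-4, -1), Mul(5, Pow(Add(-3, -80), -1))), 302) = Add(Add(4, Mul(5, Pow(-83, -1))), 302) = Add(Add(4, Mul(5, Rational(-1, 83))), 302) = Add(Add(4, Rational(-5, 83)), 302) = Add(Rational(327, 83), 302) = Rational(25393, 83) ≈ 305.94)
Mul(Function('V')(-5, -20), Add(1355, j)) = Mul(Mul(2, -20), Add(1355, Rational(25393, 83))) = Mul(-40, Rational(137858, 83)) = Rational(-5514320, 83)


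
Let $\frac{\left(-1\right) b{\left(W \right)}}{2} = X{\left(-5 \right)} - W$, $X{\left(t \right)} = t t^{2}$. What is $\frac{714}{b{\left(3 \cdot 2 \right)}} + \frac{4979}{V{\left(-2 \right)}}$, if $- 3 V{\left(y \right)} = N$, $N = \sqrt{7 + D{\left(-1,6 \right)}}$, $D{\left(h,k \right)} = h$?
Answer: $\frac{357}{131} - \frac{4979 \sqrt{6}}{2} \approx -6095.3$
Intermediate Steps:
$X{\left(t \right)} = t^{3}$
$N = \sqrt{6}$ ($N = \sqrt{7 - 1} = \sqrt{6} \approx 2.4495$)
$V{\left(y \right)} = - \frac{\sqrt{6}}{3}$
$b{\left(W \right)} = 250 + 2 W$ ($b{\left(W \right)} = - 2 \left(\left(-5\right)^{3} - W\right) = - 2 \left(-125 - W\right) = 250 + 2 W$)
$\frac{714}{b{\left(3 \cdot 2 \right)}} + \frac{4979}{V{\left(-2 \right)}} = \frac{714}{250 + 2 \cdot 3 \cdot 2} + \frac{4979}{\left(- \frac{1}{3}\right) \sqrt{6}} = \frac{714}{250 + 2 \cdot 6} + 4979 \left(- \frac{\sqrt{6}}{2}\right) = \frac{714}{250 + 12} - \frac{4979 \sqrt{6}}{2} = \frac{714}{262} - \frac{4979 \sqrt{6}}{2} = 714 \cdot \frac{1}{262} - \frac{4979 \sqrt{6}}{2} = \frac{357}{131} - \frac{4979 \sqrt{6}}{2}$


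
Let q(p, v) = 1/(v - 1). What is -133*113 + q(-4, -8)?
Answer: -135262/9 ≈ -15029.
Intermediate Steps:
q(p, v) = 1/(-1 + v)
-133*113 + q(-4, -8) = -133*113 + 1/(-1 - 8) = -15029 + 1/(-9) = -15029 - 1/9 = -135262/9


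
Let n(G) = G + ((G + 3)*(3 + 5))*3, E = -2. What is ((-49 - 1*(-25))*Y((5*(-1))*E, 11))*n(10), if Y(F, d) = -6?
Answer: 46368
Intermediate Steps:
n(G) = 72 + 25*G (n(G) = G + ((3 + G)*8)*3 = G + (24 + 8*G)*3 = G + (72 + 24*G) = 72 + 25*G)
((-49 - 1*(-25))*Y((5*(-1))*E, 11))*n(10) = ((-49 - 1*(-25))*(-6))*(72 + 25*10) = ((-49 + 25)*(-6))*(72 + 250) = -24*(-6)*322 = 144*322 = 46368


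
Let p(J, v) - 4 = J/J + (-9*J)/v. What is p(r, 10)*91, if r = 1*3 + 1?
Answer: 637/5 ≈ 127.40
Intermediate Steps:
r = 4 (r = 3 + 1 = 4)
p(J, v) = 5 - 9*J/v (p(J, v) = 4 + (J/J + (-9*J)/v) = 4 + (1 - 9*J/v) = 5 - 9*J/v)
p(r, 10)*91 = (5 - 9*4/10)*91 = (5 - 9*4*1/10)*91 = (5 - 18/5)*91 = (7/5)*91 = 637/5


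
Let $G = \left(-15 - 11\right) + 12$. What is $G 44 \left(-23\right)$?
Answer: $14168$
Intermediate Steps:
$G = -14$ ($G = -26 + 12 = -14$)
$G 44 \left(-23\right) = \left(-14\right) 44 \left(-23\right) = \left(-616\right) \left(-23\right) = 14168$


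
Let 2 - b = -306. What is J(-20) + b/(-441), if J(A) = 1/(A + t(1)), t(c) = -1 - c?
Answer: -1031/1386 ≈ -0.74387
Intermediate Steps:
b = 308 (b = 2 - 1*(-306) = 2 + 306 = 308)
J(A) = 1/(-2 + A) (J(A) = 1/(A + (-1 - 1*1)) = 1/(A + (-1 - 1)) = 1/(A - 2) = 1/(-2 + A))
J(-20) + b/(-441) = 1/(-2 - 20) + 308/(-441) = 1/(-22) + 308*(-1/441) = -1/22 - 44/63 = -1031/1386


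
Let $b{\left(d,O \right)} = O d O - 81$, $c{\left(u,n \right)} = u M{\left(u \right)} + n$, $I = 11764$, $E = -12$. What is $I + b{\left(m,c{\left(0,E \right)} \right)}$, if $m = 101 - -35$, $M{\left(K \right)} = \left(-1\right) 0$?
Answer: $31267$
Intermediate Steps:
$M{\left(K \right)} = 0$
$c{\left(u,n \right)} = n$ ($c{\left(u,n \right)} = u 0 + n = 0 + n = n$)
$m = 136$ ($m = 101 + 35 = 136$)
$b{\left(d,O \right)} = -81 + d O^{2}$ ($b{\left(d,O \right)} = d O^{2} - 81 = -81 + d O^{2}$)
$I + b{\left(m,c{\left(0,E \right)} \right)} = 11764 - \left(81 - 136 \left(-12\right)^{2}\right) = 11764 + \left(-81 + 136 \cdot 144\right) = 11764 + \left(-81 + 19584\right) = 11764 + 19503 = 31267$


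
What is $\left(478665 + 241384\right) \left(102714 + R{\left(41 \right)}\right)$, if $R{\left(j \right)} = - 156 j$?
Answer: $69353679582$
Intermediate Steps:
$\left(478665 + 241384\right) \left(102714 + R{\left(41 \right)}\right) = \left(478665 + 241384\right) \left(102714 - 6396\right) = 720049 \left(102714 - 6396\right) = 720049 \cdot 96318 = 69353679582$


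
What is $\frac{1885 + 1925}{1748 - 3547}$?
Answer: $- \frac{3810}{1799} \approx -2.1178$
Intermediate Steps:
$\frac{1885 + 1925}{1748 - 3547} = \frac{3810}{-1799} = 3810 \left(- \frac{1}{1799}\right) = - \frac{3810}{1799}$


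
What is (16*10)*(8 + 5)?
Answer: 2080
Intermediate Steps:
(16*10)*(8 + 5) = 160*13 = 2080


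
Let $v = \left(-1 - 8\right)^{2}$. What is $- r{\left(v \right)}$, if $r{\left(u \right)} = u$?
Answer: $-81$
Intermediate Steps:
$v = 81$ ($v = \left(-9\right)^{2} = 81$)
$- r{\left(v \right)} = \left(-1\right) 81 = -81$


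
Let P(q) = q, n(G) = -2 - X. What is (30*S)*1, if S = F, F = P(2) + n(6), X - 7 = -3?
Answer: -120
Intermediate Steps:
X = 4 (X = 7 - 3 = 4)
n(G) = -6 (n(G) = -2 - 1*4 = -2 - 4 = -6)
F = -4 (F = 2 - 6 = -4)
S = -4
(30*S)*1 = (30*(-4))*1 = -120*1 = -120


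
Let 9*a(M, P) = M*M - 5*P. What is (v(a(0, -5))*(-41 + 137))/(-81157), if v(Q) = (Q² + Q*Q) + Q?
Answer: -47200/2191239 ≈ -0.021540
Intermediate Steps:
a(M, P) = -5*P/9 + M²/9 (a(M, P) = (M*M - 5*P)/9 = (M² - 5*P)/9 = -5*P/9 + M²/9)
v(Q) = Q + 2*Q² (v(Q) = (Q² + Q²) + Q = 2*Q² + Q = Q + 2*Q²)
(v(a(0, -5))*(-41 + 137))/(-81157) = (((-5/9*(-5) + (⅑)*0²)*(1 + 2*(-5/9*(-5) + (⅑)*0²)))*(-41 + 137))/(-81157) = (((25/9 + (⅑)*0)*(1 + 2*(25/9 + (⅑)*0)))*96)*(-1/81157) = (((25/9 + 0)*(1 + 2*(25/9 + 0)))*96)*(-1/81157) = ((25*(1 + 2*(25/9))/9)*96)*(-1/81157) = ((25*(1 + 50/9)/9)*96)*(-1/81157) = (((25/9)*(59/9))*96)*(-1/81157) = ((1475/81)*96)*(-1/81157) = (47200/27)*(-1/81157) = -47200/2191239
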